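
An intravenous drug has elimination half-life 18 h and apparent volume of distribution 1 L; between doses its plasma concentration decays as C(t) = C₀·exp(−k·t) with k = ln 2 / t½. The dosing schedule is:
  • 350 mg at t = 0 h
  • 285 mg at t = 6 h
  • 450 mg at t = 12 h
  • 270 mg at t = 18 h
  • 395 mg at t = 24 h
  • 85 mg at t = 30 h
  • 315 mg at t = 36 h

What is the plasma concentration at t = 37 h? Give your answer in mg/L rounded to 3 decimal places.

1079.760 mg/L

k = ln 2 / 18 = 0.03851 per h
Dose 1 (350 mg at t=0 h): 350·exp(−0.03851·37) = 84.195 mg/L
Dose 2 (285 mg at t=6 h): 285·exp(−0.03851·31) = 86.378 mg/L
Dose 3 (450 mg at t=12 h): 450·exp(−0.03851·25) = 171.836 mg/L
Dose 4 (270 mg at t=18 h): 270·exp(−0.03851·19) = 129.900 mg/L
Dose 5 (395 mg at t=24 h): 395·exp(−0.03851·13) = 239.434 mg/L
Dose 6 (85 mg at t=30 h): 85·exp(−0.03851·7) = 64.916 mg/L
Dose 7 (315 mg at t=36 h): 315·exp(−0.03851·1) = 303.101 mg/L
C(37) = 84.195 + 86.378 + 171.836 + 129.900 + 239.434 + 64.916 + 303.101 = 1079.760 mg/L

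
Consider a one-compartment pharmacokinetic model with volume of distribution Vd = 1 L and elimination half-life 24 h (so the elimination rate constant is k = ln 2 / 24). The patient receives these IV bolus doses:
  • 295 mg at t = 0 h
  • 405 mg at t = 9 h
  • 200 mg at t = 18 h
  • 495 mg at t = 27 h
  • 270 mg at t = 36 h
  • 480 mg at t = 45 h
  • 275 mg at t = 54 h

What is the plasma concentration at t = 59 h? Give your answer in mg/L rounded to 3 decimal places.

1104.228 mg/L

k = ln 2 / 24 = 0.02888 per h
Dose 1 (295 mg at t=0 h): 295·exp(−0.02888·59) = 53.677 mg/L
Dose 2 (405 mg at t=9 h): 405·exp(−0.02888·50) = 95.567 mg/L
Dose 3 (200 mg at t=18 h): 200·exp(−0.02888·41) = 61.203 mg/L
Dose 4 (495 mg at t=27 h): 495·exp(−0.02888·32) = 196.441 mg/L
Dose 5 (270 mg at t=36 h): 270·exp(−0.02888·23) = 138.956 mg/L
Dose 6 (480 mg at t=45 h): 480·exp(−0.02888·14) = 320.362 mg/L
Dose 7 (275 mg at t=54 h): 275·exp(−0.02888·5) = 238.023 mg/L
C(59) = 53.677 + 95.567 + 61.203 + 196.441 + 138.956 + 320.362 + 238.023 = 1104.228 mg/L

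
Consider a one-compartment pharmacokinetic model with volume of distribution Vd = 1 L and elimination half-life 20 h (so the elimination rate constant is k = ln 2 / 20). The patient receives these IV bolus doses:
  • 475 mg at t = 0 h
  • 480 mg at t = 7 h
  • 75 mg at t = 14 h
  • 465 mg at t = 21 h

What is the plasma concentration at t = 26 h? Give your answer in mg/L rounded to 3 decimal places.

k = ln 2 / 20 = 0.03466 per h
Dose 1 (475 mg at t=0 h): 475·exp(−0.03466·26) = 192.910 mg/L
Dose 2 (480 mg at t=7 h): 480·exp(−0.03466·19) = 248.464 mg/L
Dose 3 (75 mg at t=14 h): 75·exp(−0.03466·12) = 49.482 mg/L
Dose 4 (465 mg at t=21 h): 465·exp(−0.03466·5) = 391.017 mg/L
C(26) = 192.910 + 248.464 + 49.482 + 391.017 = 881.872 mg/L

881.872 mg/L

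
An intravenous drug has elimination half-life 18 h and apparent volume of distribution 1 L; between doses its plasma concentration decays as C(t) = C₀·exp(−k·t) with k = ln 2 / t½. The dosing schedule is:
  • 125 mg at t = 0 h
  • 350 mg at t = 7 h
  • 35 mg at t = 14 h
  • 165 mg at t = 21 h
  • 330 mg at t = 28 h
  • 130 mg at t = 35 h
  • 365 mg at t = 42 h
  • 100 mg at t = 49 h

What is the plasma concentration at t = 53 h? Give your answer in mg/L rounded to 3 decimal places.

647.388 mg/L

k = ln 2 / 18 = 0.03851 per h
Dose 1 (125 mg at t=0 h): 125·exp(−0.03851·53) = 16.238 mg/L
Dose 2 (350 mg at t=7 h): 350·exp(−0.03851·46) = 59.535 mg/L
Dose 3 (35 mg at t=14 h): 35·exp(−0.03851·39) = 7.795 mg/L
Dose 4 (165 mg at t=21 h): 165·exp(−0.03851·32) = 48.119 mg/L
Dose 5 (330 mg at t=28 h): 330·exp(−0.03851·25) = 126.013 mg/L
Dose 6 (130 mg at t=35 h): 130·exp(−0.03851·18) = 65.000 mg/L
Dose 7 (365 mg at t=42 h): 365·exp(−0.03851·11) = 238.963 mg/L
Dose 8 (100 mg at t=49 h): 100·exp(−0.03851·4) = 85.724 mg/L
C(53) = 16.238 + 59.535 + 7.795 + 48.119 + 126.013 + 65.000 + 238.963 + 85.724 = 647.388 mg/L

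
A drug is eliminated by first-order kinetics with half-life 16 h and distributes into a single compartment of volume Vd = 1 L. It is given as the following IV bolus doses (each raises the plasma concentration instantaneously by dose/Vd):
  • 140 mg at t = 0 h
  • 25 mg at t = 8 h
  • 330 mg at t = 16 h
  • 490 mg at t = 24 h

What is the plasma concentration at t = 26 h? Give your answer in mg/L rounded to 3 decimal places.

720.162 mg/L

k = ln 2 / 16 = 0.04332 per h
Dose 1 (140 mg at t=0 h): 140·exp(−0.04332·26) = 45.389 mg/L
Dose 2 (25 mg at t=8 h): 25·exp(−0.04332·18) = 11.463 mg/L
Dose 3 (330 mg at t=16 h): 330·exp(−0.04332·10) = 213.979 mg/L
Dose 4 (490 mg at t=24 h): 490·exp(−0.04332·2) = 449.332 mg/L
C(26) = 45.389 + 11.463 + 213.979 + 449.332 = 720.162 mg/L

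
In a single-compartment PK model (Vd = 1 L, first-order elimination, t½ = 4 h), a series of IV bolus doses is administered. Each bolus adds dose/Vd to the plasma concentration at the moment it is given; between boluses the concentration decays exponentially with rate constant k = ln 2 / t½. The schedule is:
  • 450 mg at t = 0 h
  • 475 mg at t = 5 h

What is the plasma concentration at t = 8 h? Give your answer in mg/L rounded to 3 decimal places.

k = ln 2 / 4 = 0.17329 per h
Dose 1 (450 mg at t=0 h): 450·exp(−0.17329·8) = 112.500 mg/L
Dose 2 (475 mg at t=5 h): 475·exp(−0.17329·3) = 282.437 mg/L
C(8) = 112.500 + 282.437 = 394.937 mg/L

394.937 mg/L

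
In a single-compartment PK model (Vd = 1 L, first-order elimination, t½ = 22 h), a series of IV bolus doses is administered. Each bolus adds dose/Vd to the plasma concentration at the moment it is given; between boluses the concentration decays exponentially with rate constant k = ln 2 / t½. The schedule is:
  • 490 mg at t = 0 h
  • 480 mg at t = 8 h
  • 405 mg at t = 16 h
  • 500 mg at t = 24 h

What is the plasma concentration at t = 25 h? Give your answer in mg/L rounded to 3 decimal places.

k = ln 2 / 22 = 0.03151 per h
Dose 1 (490 mg at t=0 h): 490·exp(−0.03151·25) = 222.903 mg/L
Dose 2 (480 mg at t=8 h): 480·exp(−0.03151·17) = 280.949 mg/L
Dose 3 (405 mg at t=16 h): 405·exp(−0.03151·9) = 305.005 mg/L
Dose 4 (500 mg at t=24 h): 500·exp(−0.03151·1) = 484.492 mg/L
C(25) = 222.903 + 280.949 + 305.005 + 484.492 = 1293.349 mg/L

1293.349 mg/L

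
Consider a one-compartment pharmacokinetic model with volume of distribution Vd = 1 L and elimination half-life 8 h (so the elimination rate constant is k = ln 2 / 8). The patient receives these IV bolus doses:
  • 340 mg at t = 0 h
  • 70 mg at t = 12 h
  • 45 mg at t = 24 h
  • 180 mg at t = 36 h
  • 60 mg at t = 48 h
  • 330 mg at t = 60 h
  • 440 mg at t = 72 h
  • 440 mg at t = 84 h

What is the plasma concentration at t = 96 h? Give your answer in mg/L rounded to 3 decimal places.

227.299 mg/L

k = ln 2 / 8 = 0.08664 per h
Dose 1 (340 mg at t=0 h): 340·exp(−0.08664·96) = 0.083 mg/L
Dose 2 (70 mg at t=12 h): 70·exp(−0.08664·84) = 0.048 mg/L
Dose 3 (45 mg at t=24 h): 45·exp(−0.08664·72) = 0.088 mg/L
Dose 4 (180 mg at t=36 h): 180·exp(−0.08664·60) = 0.994 mg/L
Dose 5 (60 mg at t=48 h): 60·exp(−0.08664·48) = 0.938 mg/L
Dose 6 (330 mg at t=60 h): 330·exp(−0.08664·36) = 14.584 mg/L
Dose 7 (440 mg at t=72 h): 440·exp(−0.08664·24) = 55.000 mg/L
Dose 8 (440 mg at t=84 h): 440·exp(−0.08664·12) = 155.563 mg/L
C(96) = 0.083 + 0.048 + 0.088 + 0.994 + 0.938 + 14.584 + 55.000 + 155.563 = 227.299 mg/L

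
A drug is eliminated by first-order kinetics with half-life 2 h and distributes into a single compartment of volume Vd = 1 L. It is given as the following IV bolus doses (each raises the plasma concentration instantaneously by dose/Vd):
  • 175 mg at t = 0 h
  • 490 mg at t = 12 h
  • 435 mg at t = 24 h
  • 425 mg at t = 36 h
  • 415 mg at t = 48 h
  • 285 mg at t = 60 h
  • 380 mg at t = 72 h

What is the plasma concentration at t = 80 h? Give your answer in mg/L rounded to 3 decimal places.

k = ln 2 / 2 = 0.34657 per h
Dose 1 (175 mg at t=0 h): 175·exp(−0.34657·80) = 0.000 mg/L
Dose 2 (490 mg at t=12 h): 490·exp(−0.34657·68) = 0.000 mg/L
Dose 3 (435 mg at t=24 h): 435·exp(−0.34657·56) = 0.000 mg/L
Dose 4 (425 mg at t=36 h): 425·exp(−0.34657·44) = 0.000 mg/L
Dose 5 (415 mg at t=48 h): 415·exp(−0.34657·32) = 0.006 mg/L
Dose 6 (285 mg at t=60 h): 285·exp(−0.34657·20) = 0.278 mg/L
Dose 7 (380 mg at t=72 h): 380·exp(−0.34657·8) = 23.750 mg/L
C(80) = 0.000 + 0.000 + 0.000 + 0.000 + 0.006 + 0.278 + 23.750 = 24.035 mg/L

24.035 mg/L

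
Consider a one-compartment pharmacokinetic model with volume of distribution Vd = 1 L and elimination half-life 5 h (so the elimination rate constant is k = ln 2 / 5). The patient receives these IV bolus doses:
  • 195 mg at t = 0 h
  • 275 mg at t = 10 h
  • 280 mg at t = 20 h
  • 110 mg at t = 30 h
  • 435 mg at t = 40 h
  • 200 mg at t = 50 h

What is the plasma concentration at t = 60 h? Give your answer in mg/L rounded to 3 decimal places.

80.316 mg/L

k = ln 2 / 5 = 0.13863 per h
Dose 1 (195 mg at t=0 h): 195·exp(−0.13863·60) = 0.048 mg/L
Dose 2 (275 mg at t=10 h): 275·exp(−0.13863·50) = 0.269 mg/L
Dose 3 (280 mg at t=20 h): 280·exp(−0.13863·40) = 1.094 mg/L
Dose 4 (110 mg at t=30 h): 110·exp(−0.13863·30) = 1.719 mg/L
Dose 5 (435 mg at t=40 h): 435·exp(−0.13863·20) = 27.188 mg/L
Dose 6 (200 mg at t=50 h): 200·exp(−0.13863·10) = 50.000 mg/L
C(60) = 0.048 + 0.269 + 1.094 + 1.719 + 27.188 + 50.000 = 80.316 mg/L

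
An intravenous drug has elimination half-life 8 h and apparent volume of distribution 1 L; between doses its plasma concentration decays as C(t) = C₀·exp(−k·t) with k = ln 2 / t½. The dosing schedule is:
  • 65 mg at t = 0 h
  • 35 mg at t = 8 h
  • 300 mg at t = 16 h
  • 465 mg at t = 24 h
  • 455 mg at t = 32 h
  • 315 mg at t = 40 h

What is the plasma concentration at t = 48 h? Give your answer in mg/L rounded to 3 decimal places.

k = ln 2 / 8 = 0.08664 per h
Dose 1 (65 mg at t=0 h): 65·exp(−0.08664·48) = 1.016 mg/L
Dose 2 (35 mg at t=8 h): 35·exp(−0.08664·40) = 1.094 mg/L
Dose 3 (300 mg at t=16 h): 300·exp(−0.08664·32) = 18.750 mg/L
Dose 4 (465 mg at t=24 h): 465·exp(−0.08664·24) = 58.125 mg/L
Dose 5 (455 mg at t=32 h): 455·exp(−0.08664·16) = 113.750 mg/L
Dose 6 (315 mg at t=40 h): 315·exp(−0.08664·8) = 157.500 mg/L
C(48) = 1.016 + 1.094 + 18.750 + 58.125 + 113.750 + 157.500 = 350.234 mg/L

350.234 mg/L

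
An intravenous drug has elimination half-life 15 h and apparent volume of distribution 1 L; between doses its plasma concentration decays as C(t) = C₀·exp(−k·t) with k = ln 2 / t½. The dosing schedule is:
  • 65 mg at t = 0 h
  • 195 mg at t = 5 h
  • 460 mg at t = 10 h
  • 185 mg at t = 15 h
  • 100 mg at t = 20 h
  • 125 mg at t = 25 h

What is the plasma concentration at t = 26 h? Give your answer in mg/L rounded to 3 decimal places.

619.475 mg/L

k = ln 2 / 15 = 0.04621 per h
Dose 1 (65 mg at t=0 h): 65·exp(−0.04621·26) = 19.549 mg/L
Dose 2 (195 mg at t=5 h): 195·exp(−0.04621·21) = 73.891 mg/L
Dose 3 (460 mg at t=10 h): 460·exp(−0.04621·16) = 219.614 mg/L
Dose 4 (185 mg at t=15 h): 185·exp(−0.04621·11) = 111.280 mg/L
Dose 5 (100 mg at t=20 h): 100·exp(−0.04621·6) = 75.786 mg/L
Dose 6 (125 mg at t=25 h): 125·exp(−0.04621·1) = 119.355 mg/L
C(26) = 19.549 + 73.891 + 219.614 + 111.280 + 75.786 + 119.355 = 619.475 mg/L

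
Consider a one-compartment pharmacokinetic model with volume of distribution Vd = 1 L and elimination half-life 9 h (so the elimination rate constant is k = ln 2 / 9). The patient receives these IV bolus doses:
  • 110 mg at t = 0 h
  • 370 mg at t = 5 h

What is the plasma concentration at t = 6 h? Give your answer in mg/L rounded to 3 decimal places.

411.869 mg/L

k = ln 2 / 9 = 0.07702 per h
Dose 1 (110 mg at t=0 h): 110·exp(−0.07702·6) = 69.296 mg/L
Dose 2 (370 mg at t=5 h): 370·exp(−0.07702·1) = 342.574 mg/L
C(6) = 69.296 + 342.574 = 411.869 mg/L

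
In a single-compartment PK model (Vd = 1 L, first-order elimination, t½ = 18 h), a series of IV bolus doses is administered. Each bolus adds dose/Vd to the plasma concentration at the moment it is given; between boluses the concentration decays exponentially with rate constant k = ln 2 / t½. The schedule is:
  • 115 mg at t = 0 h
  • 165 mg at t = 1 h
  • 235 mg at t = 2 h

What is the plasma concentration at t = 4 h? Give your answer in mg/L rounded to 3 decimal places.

k = ln 2 / 18 = 0.03851 per h
Dose 1 (115 mg at t=0 h): 115·exp(−0.03851·4) = 98.583 mg/L
Dose 2 (165 mg at t=1 h): 165·exp(−0.03851·3) = 146.998 mg/L
Dose 3 (235 mg at t=2 h): 235·exp(−0.03851·2) = 217.581 mg/L
C(4) = 98.583 + 146.998 + 217.581 = 463.162 mg/L

463.162 mg/L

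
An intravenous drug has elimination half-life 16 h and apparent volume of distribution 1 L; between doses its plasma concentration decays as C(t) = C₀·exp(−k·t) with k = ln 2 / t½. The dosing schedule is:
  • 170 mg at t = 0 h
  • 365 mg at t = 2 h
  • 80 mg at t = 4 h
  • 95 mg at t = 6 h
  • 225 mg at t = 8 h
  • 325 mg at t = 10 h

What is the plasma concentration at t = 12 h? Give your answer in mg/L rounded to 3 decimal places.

954.807 mg/L

k = ln 2 / 16 = 0.04332 per h
Dose 1 (170 mg at t=0 h): 170·exp(−0.04332·12) = 101.083 mg/L
Dose 2 (365 mg at t=2 h): 365·exp(−0.04332·10) = 236.673 mg/L
Dose 3 (80 mg at t=4 h): 80·exp(−0.04332·8) = 56.569 mg/L
Dose 4 (95 mg at t=6 h): 95·exp(−0.04332·6) = 73.255 mg/L
Dose 5 (225 mg at t=8 h): 225·exp(−0.04332·4) = 189.202 mg/L
Dose 6 (325 mg at t=10 h): 325·exp(−0.04332·2) = 298.026 mg/L
C(12) = 101.083 + 236.673 + 56.569 + 73.255 + 189.202 + 298.026 = 954.807 mg/L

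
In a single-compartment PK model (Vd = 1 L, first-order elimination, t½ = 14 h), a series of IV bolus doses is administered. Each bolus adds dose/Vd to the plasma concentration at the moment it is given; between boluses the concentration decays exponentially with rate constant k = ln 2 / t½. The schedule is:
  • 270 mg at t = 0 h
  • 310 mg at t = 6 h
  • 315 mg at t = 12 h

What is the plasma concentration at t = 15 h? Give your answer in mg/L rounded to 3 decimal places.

k = ln 2 / 14 = 0.04951 per h
Dose 1 (270 mg at t=0 h): 270·exp(−0.04951·15) = 128.479 mg/L
Dose 2 (310 mg at t=6 h): 310·exp(−0.04951·9) = 198.537 mg/L
Dose 3 (315 mg at t=12 h): 315·exp(−0.04951·3) = 271.521 mg/L
C(15) = 128.479 + 198.537 + 271.521 = 598.538 mg/L

598.538 mg/L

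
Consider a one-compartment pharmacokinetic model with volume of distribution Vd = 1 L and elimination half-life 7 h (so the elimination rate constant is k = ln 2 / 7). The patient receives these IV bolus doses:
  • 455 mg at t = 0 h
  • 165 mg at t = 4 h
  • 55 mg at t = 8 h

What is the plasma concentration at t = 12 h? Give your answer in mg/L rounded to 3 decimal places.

k = ln 2 / 7 = 0.09902 per h
Dose 1 (455 mg at t=0 h): 455·exp(−0.09902·12) = 138.663 mg/L
Dose 2 (165 mg at t=4 h): 165·exp(−0.09902·8) = 74.722 mg/L
Dose 3 (55 mg at t=8 h): 55·exp(−0.09902·4) = 37.012 mg/L
C(12) = 138.663 + 74.722 + 37.012 = 250.397 mg/L

250.397 mg/L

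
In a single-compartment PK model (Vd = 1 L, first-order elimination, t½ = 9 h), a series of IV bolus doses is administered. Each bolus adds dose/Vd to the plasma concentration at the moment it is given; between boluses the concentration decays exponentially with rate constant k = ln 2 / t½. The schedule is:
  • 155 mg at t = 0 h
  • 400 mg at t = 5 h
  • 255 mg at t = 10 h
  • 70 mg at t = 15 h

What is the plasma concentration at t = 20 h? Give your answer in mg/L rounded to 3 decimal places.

k = ln 2 / 9 = 0.07702 per h
Dose 1 (155 mg at t=0 h): 155·exp(−0.07702·20) = 33.218 mg/L
Dose 2 (400 mg at t=5 h): 400·exp(−0.07702·15) = 125.992 mg/L
Dose 3 (255 mg at t=10 h): 255·exp(−0.07702·10) = 118.049 mg/L
Dose 4 (70 mg at t=15 h): 70·exp(−0.07702·5) = 47.628 mg/L
C(20) = 33.218 + 125.992 + 118.049 + 47.628 = 324.887 mg/L

324.887 mg/L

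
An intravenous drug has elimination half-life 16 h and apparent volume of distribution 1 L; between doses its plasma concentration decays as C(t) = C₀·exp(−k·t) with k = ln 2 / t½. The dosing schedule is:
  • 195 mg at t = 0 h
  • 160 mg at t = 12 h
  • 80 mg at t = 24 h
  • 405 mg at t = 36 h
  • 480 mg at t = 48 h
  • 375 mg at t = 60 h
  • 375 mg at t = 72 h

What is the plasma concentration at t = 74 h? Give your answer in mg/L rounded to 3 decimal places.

810.020 mg/L

k = ln 2 / 16 = 0.04332 per h
Dose 1 (195 mg at t=0 h): 195·exp(−0.04332·74) = 7.903 mg/L
Dose 2 (160 mg at t=12 h): 160·exp(−0.04332·62) = 10.905 mg/L
Dose 3 (80 mg at t=24 h): 80·exp(−0.04332·50) = 9.170 mg/L
Dose 4 (405 mg at t=36 h): 405·exp(−0.04332·38) = 78.074 mg/L
Dose 5 (480 mg at t=48 h): 480·exp(−0.04332·26) = 155.621 mg/L
Dose 6 (375 mg at t=60 h): 375·exp(−0.04332·14) = 204.470 mg/L
Dose 7 (375 mg at t=72 h): 375·exp(−0.04332·2) = 343.877 mg/L
C(74) = 7.903 + 10.905 + 9.170 + 78.074 + 155.621 + 204.470 + 343.877 = 810.020 mg/L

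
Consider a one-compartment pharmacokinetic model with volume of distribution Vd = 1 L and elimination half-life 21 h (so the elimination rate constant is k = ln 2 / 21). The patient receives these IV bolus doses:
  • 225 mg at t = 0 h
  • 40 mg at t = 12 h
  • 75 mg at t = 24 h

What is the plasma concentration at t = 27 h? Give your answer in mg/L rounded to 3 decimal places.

k = ln 2 / 21 = 0.03301 per h
Dose 1 (225 mg at t=0 h): 225·exp(−0.03301·27) = 92.288 mg/L
Dose 2 (40 mg at t=12 h): 40·exp(−0.03301·15) = 24.380 mg/L
Dose 3 (75 mg at t=24 h): 75·exp(−0.03301·3) = 67.929 mg/L
C(27) = 92.288 + 24.380 + 67.929 = 184.597 mg/L

184.597 mg/L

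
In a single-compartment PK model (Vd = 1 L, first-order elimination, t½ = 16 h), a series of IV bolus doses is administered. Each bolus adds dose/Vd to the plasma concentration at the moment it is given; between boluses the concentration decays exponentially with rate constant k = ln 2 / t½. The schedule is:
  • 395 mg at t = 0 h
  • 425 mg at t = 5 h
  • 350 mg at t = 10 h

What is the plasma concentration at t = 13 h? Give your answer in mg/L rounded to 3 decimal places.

k = ln 2 / 16 = 0.04332 per h
Dose 1 (395 mg at t=0 h): 395·exp(−0.04332·13) = 224.911 mg/L
Dose 2 (425 mg at t=5 h): 425·exp(−0.04332·8) = 300.520 mg/L
Dose 3 (350 mg at t=10 h): 350·exp(−0.04332·3) = 307.344 mg/L
C(13) = 224.911 + 300.520 + 307.344 = 832.775 mg/L

832.775 mg/L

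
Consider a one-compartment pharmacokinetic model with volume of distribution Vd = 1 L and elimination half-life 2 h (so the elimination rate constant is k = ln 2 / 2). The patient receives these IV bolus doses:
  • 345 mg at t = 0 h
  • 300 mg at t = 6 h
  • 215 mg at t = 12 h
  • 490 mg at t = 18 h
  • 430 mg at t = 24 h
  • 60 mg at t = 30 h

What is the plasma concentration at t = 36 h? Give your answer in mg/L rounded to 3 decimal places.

k = ln 2 / 2 = 0.34657 per h
Dose 1 (345 mg at t=0 h): 345·exp(−0.34657·36) = 0.001 mg/L
Dose 2 (300 mg at t=6 h): 300·exp(−0.34657·30) = 0.009 mg/L
Dose 3 (215 mg at t=12 h): 215·exp(−0.34657·24) = 0.052 mg/L
Dose 4 (490 mg at t=18 h): 490·exp(−0.34657·18) = 0.957 mg/L
Dose 5 (430 mg at t=24 h): 430·exp(−0.34657·12) = 6.719 mg/L
Dose 6 (60 mg at t=30 h): 60·exp(−0.34657·6) = 7.500 mg/L
C(36) = 0.001 + 0.009 + 0.052 + 0.957 + 6.719 + 7.500 = 15.239 mg/L

15.239 mg/L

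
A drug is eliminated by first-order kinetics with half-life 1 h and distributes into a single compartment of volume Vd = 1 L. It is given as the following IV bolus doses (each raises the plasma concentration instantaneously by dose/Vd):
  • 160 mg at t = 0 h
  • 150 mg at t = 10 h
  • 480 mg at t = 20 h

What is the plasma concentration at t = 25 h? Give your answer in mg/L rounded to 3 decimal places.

15.005 mg/L

k = ln 2 / 1 = 0.69315 per h
Dose 1 (160 mg at t=0 h): 160·exp(−0.69315·25) = 0.000 mg/L
Dose 2 (150 mg at t=10 h): 150·exp(−0.69315·15) = 0.005 mg/L
Dose 3 (480 mg at t=20 h): 480·exp(−0.69315·5) = 15.000 mg/L
C(25) = 0.000 + 0.005 + 15.000 = 15.005 mg/L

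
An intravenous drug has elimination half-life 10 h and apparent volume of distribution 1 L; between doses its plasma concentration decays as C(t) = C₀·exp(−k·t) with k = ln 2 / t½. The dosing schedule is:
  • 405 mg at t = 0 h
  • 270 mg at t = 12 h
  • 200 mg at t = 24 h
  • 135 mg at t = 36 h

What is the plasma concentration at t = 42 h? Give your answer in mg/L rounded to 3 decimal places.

202.288 mg/L

k = ln 2 / 10 = 0.06931 per h
Dose 1 (405 mg at t=0 h): 405·exp(−0.06931·42) = 22.036 mg/L
Dose 2 (270 mg at t=12 h): 270·exp(−0.06931·30) = 33.750 mg/L
Dose 3 (200 mg at t=24 h): 200·exp(−0.06931·18) = 57.435 mg/L
Dose 4 (135 mg at t=36 h): 135·exp(−0.06931·6) = 89.067 mg/L
C(42) = 22.036 + 33.750 + 57.435 + 89.067 = 202.288 mg/L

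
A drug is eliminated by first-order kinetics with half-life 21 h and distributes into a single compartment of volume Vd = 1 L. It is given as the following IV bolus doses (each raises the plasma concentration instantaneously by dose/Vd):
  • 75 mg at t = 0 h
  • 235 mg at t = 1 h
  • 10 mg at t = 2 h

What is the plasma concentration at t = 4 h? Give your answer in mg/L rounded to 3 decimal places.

287.930 mg/L

k = ln 2 / 21 = 0.03301 per h
Dose 1 (75 mg at t=0 h): 75·exp(−0.03301·4) = 65.724 mg/L
Dose 2 (235 mg at t=1 h): 235·exp(−0.03301·3) = 212.845 mg/L
Dose 3 (10 mg at t=2 h): 10·exp(−0.03301·2) = 9.361 mg/L
C(4) = 65.724 + 212.845 + 9.361 = 287.930 mg/L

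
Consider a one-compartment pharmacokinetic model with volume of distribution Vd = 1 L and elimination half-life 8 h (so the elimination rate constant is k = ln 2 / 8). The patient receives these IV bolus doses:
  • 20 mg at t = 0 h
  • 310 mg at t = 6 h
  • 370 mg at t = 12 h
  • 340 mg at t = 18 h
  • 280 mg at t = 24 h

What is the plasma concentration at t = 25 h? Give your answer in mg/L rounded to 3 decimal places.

k = ln 2 / 8 = 0.08664 per h
Dose 1 (20 mg at t=0 h): 20·exp(−0.08664·25) = 2.293 mg/L
Dose 2 (310 mg at t=6 h): 310·exp(−0.08664·19) = 59.761 mg/L
Dose 3 (370 mg at t=12 h): 370·exp(−0.08664·13) = 119.958 mg/L
Dose 4 (340 mg at t=18 h): 340·exp(−0.08664·7) = 185.386 mg/L
Dose 5 (280 mg at t=24 h): 280·exp(−0.08664·1) = 256.761 mg/L
C(25) = 2.293 + 59.761 + 119.958 + 185.386 + 256.761 = 624.158 mg/L

624.158 mg/L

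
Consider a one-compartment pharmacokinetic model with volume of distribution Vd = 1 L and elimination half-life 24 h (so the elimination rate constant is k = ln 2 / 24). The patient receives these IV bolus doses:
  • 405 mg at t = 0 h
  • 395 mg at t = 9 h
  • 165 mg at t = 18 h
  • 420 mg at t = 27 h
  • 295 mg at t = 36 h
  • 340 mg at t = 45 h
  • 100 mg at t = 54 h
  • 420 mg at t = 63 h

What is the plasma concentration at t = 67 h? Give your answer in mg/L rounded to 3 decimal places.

1048.321 mg/L

k = ln 2 / 24 = 0.02888 per h
Dose 1 (405 mg at t=0 h): 405·exp(−0.02888·67) = 58.490 mg/L
Dose 2 (395 mg at t=9 h): 395·exp(−0.02888·58) = 73.979 mg/L
Dose 3 (165 mg at t=18 h): 165·exp(−0.02888·49) = 40.076 mg/L
Dose 4 (420 mg at t=27 h): 420·exp(−0.02888·40) = 132.292 mg/L
Dose 5 (295 mg at t=36 h): 295·exp(−0.02888·31) = 120.501 mg/L
Dose 6 (340 mg at t=45 h): 340·exp(−0.02888·22) = 180.109 mg/L
Dose 7 (100 mg at t=54 h): 100·exp(−0.02888·13) = 68.698 mg/L
Dose 8 (420 mg at t=63 h): 420·exp(−0.02888·4) = 374.177 mg/L
C(67) = 58.490 + 73.979 + 40.076 + 132.292 + 120.501 + 180.109 + 68.698 + 374.177 = 1048.321 mg/L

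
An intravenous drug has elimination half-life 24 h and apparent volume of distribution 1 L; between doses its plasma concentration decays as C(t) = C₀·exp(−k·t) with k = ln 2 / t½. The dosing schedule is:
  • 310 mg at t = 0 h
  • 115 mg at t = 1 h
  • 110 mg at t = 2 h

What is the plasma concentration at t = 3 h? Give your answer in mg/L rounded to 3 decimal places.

499.685 mg/L

k = ln 2 / 24 = 0.02888 per h
Dose 1 (310 mg at t=0 h): 310·exp(−0.02888·3) = 284.271 mg/L
Dose 2 (115 mg at t=1 h): 115·exp(−0.02888·2) = 108.546 mg/L
Dose 3 (110 mg at t=2 h): 110·exp(−0.02888·1) = 106.869 mg/L
C(3) = 284.271 + 108.546 + 106.869 = 499.685 mg/L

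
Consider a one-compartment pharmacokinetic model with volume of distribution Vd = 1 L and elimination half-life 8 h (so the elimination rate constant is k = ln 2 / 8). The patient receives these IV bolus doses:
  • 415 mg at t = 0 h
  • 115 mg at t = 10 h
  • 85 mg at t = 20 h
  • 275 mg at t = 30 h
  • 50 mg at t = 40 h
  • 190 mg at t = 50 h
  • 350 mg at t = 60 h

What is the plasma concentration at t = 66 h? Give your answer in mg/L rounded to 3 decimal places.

k = ln 2 / 8 = 0.08664 per h
Dose 1 (415 mg at t=0 h): 415·exp(−0.08664·66) = 1.363 mg/L
Dose 2 (115 mg at t=10 h): 115·exp(−0.08664·56) = 0.898 mg/L
Dose 3 (85 mg at t=20 h): 85·exp(−0.08664·46) = 1.579 mg/L
Dose 4 (275 mg at t=30 h): 275·exp(−0.08664·36) = 12.153 mg/L
Dose 5 (50 mg at t=40 h): 50·exp(−0.08664·26) = 5.256 mg/L
Dose 6 (190 mg at t=50 h): 190·exp(−0.08664·16) = 47.500 mg/L
Dose 7 (350 mg at t=60 h): 350·exp(−0.08664·6) = 208.111 mg/L
C(66) = 1.363 + 0.898 + 1.579 + 12.153 + 5.256 + 47.500 + 208.111 = 276.861 mg/L

276.861 mg/L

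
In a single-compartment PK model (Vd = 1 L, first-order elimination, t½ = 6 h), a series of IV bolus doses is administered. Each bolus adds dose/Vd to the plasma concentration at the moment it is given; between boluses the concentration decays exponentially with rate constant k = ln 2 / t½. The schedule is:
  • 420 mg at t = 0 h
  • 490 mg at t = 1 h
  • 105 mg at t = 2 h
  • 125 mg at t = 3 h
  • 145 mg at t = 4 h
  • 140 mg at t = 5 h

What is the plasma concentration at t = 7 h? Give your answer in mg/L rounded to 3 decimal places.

783.412 mg/L

k = ln 2 / 6 = 0.11552 per h
Dose 1 (420 mg at t=0 h): 420·exp(−0.11552·7) = 187.089 mg/L
Dose 2 (490 mg at t=1 h): 490·exp(−0.11552·6) = 245.000 mg/L
Dose 3 (105 mg at t=2 h): 105·exp(−0.11552·5) = 58.929 mg/L
Dose 4 (125 mg at t=3 h): 125·exp(−0.11552·4) = 78.745 mg/L
Dose 5 (145 mg at t=4 h): 145·exp(−0.11552·3) = 102.530 mg/L
Dose 6 (140 mg at t=5 h): 140·exp(−0.11552·2) = 111.118 mg/L
C(7) = 187.089 + 245.000 + 58.929 + 78.745 + 102.530 + 111.118 = 783.412 mg/L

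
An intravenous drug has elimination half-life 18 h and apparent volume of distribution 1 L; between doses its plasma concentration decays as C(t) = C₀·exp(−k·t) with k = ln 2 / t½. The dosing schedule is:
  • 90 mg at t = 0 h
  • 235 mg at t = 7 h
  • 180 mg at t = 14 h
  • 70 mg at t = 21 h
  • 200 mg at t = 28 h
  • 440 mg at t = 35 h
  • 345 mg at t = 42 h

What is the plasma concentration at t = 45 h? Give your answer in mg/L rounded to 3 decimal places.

863.299 mg/L

k = ln 2 / 18 = 0.03851 per h
Dose 1 (90 mg at t=0 h): 90·exp(−0.03851·45) = 15.910 mg/L
Dose 2 (235 mg at t=7 h): 235·exp(−0.03851·38) = 54.395 mg/L
Dose 3 (180 mg at t=14 h): 180·exp(−0.03851·31) = 54.555 mg/L
Dose 4 (70 mg at t=21 h): 70·exp(−0.03851·24) = 27.780 mg/L
Dose 5 (200 mg at t=28 h): 200·exp(−0.03851·17) = 103.926 mg/L
Dose 6 (440 mg at t=35 h): 440·exp(−0.03851·10) = 299.374 mg/L
Dose 7 (345 mg at t=42 h): 345·exp(−0.03851·3) = 307.360 mg/L
C(45) = 15.910 + 54.395 + 54.555 + 27.780 + 103.926 + 299.374 + 307.360 = 863.299 mg/L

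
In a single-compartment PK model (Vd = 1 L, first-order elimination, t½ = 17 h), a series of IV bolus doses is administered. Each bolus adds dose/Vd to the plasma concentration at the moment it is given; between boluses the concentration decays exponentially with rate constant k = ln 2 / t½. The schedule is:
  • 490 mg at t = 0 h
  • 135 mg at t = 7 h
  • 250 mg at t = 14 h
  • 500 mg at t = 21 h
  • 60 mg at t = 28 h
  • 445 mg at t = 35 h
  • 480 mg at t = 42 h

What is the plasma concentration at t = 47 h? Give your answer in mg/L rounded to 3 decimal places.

1028.776 mg/L

k = ln 2 / 17 = 0.04077 per h
Dose 1 (490 mg at t=0 h): 490·exp(−0.04077·47) = 72.100 mg/L
Dose 2 (135 mg at t=7 h): 135·exp(−0.04077·40) = 26.426 mg/L
Dose 3 (250 mg at t=14 h): 250·exp(−0.04077·33) = 65.101 mg/L
Dose 4 (500 mg at t=21 h): 500·exp(−0.04077·26) = 173.209 mg/L
Dose 5 (60 mg at t=28 h): 60·exp(−0.04077·19) = 27.651 mg/L
Dose 6 (445 mg at t=35 h): 445·exp(−0.04077·12) = 272.815 mg/L
Dose 7 (480 mg at t=42 h): 480·exp(−0.04077·5) = 391.474 mg/L
C(47) = 72.100 + 26.426 + 65.101 + 173.209 + 27.651 + 272.815 + 391.474 = 1028.776 mg/L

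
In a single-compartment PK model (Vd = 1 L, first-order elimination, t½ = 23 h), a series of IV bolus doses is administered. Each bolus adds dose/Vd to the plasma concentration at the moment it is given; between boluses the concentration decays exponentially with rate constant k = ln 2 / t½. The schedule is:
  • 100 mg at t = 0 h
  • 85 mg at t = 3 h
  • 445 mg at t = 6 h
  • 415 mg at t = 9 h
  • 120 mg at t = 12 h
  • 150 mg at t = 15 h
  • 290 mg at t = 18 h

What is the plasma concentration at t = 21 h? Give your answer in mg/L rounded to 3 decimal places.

k = ln 2 / 23 = 0.03014 per h
Dose 1 (100 mg at t=0 h): 100·exp(−0.03014·21) = 53.106 mg/L
Dose 2 (85 mg at t=3 h): 85·exp(−0.03014·18) = 49.412 mg/L
Dose 3 (445 mg at t=6 h): 445·exp(−0.03014·15) = 283.163 mg/L
Dose 4 (415 mg at t=9 h): 415·exp(−0.03014·12) = 289.061 mg/L
Dose 5 (120 mg at t=12 h): 120·exp(−0.03014·9) = 91.493 mg/L
Dose 6 (150 mg at t=15 h): 150·exp(−0.03014·6) = 125.188 mg/L
Dose 7 (290 mg at t=18 h): 290·exp(−0.03014·3) = 264.931 mg/L
C(21) = 53.106 + 49.412 + 283.163 + 289.061 + 91.493 + 125.188 + 264.931 = 1156.353 mg/L

1156.353 mg/L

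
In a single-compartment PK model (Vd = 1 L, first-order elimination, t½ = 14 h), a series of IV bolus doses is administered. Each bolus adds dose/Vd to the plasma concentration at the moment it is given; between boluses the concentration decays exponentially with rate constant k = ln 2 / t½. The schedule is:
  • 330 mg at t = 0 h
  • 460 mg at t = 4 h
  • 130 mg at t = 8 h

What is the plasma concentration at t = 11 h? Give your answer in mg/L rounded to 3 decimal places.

k = ln 2 / 14 = 0.04951 per h
Dose 1 (330 mg at t=0 h): 330·exp(−0.04951·11) = 191.421 mg/L
Dose 2 (460 mg at t=4 h): 460·exp(−0.04951·7) = 325.269 mg/L
Dose 3 (130 mg at t=8 h): 130·exp(−0.04951·3) = 112.056 mg/L
C(11) = 191.421 + 325.269 + 112.056 = 628.747 mg/L

628.747 mg/L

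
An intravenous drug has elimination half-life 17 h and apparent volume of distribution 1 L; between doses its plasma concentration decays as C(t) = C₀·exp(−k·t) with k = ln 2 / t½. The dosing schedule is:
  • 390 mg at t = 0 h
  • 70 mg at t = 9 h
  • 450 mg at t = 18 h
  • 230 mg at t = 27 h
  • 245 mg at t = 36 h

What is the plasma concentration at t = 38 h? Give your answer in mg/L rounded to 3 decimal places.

676.067 mg/L

k = ln 2 / 17 = 0.04077 per h
Dose 1 (390 mg at t=0 h): 390·exp(−0.04077·38) = 82.827 mg/L
Dose 2 (70 mg at t=9 h): 70·exp(−0.04077·29) = 21.457 mg/L
Dose 3 (450 mg at t=18 h): 450·exp(−0.04077·20) = 199.095 mg/L
Dose 4 (230 mg at t=27 h): 230·exp(−0.04077·11) = 146.874 mg/L
Dose 5 (245 mg at t=36 h): 245·exp(−0.04077·2) = 225.814 mg/L
C(38) = 82.827 + 21.457 + 199.095 + 146.874 + 225.814 = 676.067 mg/L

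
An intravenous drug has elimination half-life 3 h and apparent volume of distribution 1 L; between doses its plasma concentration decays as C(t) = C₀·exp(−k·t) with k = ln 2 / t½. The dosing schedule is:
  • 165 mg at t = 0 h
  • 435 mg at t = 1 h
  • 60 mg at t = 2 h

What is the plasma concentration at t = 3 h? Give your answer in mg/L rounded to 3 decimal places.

404.155 mg/L

k = ln 2 / 3 = 0.23105 per h
Dose 1 (165 mg at t=0 h): 165·exp(−0.23105·3) = 82.500 mg/L
Dose 2 (435 mg at t=1 h): 435·exp(−0.23105·2) = 274.033 mg/L
Dose 3 (60 mg at t=2 h): 60·exp(−0.23105·1) = 47.622 mg/L
C(3) = 82.500 + 274.033 + 47.622 = 404.155 mg/L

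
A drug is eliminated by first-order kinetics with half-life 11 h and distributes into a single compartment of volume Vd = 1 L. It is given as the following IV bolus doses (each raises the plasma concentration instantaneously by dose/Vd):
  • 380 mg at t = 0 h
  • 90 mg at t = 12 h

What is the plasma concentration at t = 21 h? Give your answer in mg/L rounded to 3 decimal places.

152.223 mg/L

k = ln 2 / 11 = 0.06301 per h
Dose 1 (380 mg at t=0 h): 380·exp(−0.06301·21) = 101.179 mg/L
Dose 2 (90 mg at t=12 h): 90·exp(−0.06301·9) = 51.044 mg/L
C(21) = 101.179 + 51.044 = 152.223 mg/L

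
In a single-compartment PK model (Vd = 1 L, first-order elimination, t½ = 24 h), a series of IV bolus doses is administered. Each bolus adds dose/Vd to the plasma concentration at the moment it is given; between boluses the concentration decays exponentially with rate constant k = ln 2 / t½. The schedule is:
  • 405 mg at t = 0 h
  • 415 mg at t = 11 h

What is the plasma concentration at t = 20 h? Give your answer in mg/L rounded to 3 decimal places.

k = ln 2 / 24 = 0.02888 per h
Dose 1 (405 mg at t=0 h): 405·exp(−0.02888·20) = 227.299 mg/L
Dose 2 (415 mg at t=11 h): 415·exp(−0.02888·9) = 320.009 mg/L
C(20) = 227.299 + 320.009 = 547.307 mg/L

547.307 mg/L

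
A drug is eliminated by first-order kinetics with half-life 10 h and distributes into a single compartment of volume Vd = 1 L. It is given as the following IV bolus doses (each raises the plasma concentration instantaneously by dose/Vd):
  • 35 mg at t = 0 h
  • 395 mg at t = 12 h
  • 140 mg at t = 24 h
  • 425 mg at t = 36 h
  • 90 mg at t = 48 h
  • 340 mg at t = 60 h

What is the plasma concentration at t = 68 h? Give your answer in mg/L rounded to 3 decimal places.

279.116 mg/L

k = ln 2 / 10 = 0.06931 per h
Dose 1 (35 mg at t=0 h): 35·exp(−0.06931·68) = 0.314 mg/L
Dose 2 (395 mg at t=12 h): 395·exp(−0.06931·56) = 8.144 mg/L
Dose 3 (140 mg at t=24 h): 140·exp(−0.06931·44) = 6.631 mg/L
Dose 4 (425 mg at t=36 h): 425·exp(−0.06931·32) = 46.248 mg/L
Dose 5 (90 mg at t=48 h): 90·exp(−0.06931·20) = 22.500 mg/L
Dose 6 (340 mg at t=60 h): 340·exp(−0.06931·8) = 195.279 mg/L
C(68) = 0.314 + 8.144 + 6.631 + 46.248 + 22.500 + 195.279 = 279.116 mg/L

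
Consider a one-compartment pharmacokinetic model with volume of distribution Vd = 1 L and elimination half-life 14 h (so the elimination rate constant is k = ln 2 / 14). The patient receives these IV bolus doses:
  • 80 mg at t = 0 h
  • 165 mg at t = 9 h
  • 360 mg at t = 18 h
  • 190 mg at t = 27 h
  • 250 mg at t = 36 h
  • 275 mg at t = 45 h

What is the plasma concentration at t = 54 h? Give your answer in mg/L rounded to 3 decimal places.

412.439 mg/L

k = ln 2 / 14 = 0.04951 per h
Dose 1 (80 mg at t=0 h): 80·exp(−0.04951·54) = 5.520 mg/L
Dose 2 (165 mg at t=9 h): 165·exp(−0.04951·45) = 17.778 mg/L
Dose 3 (360 mg at t=18 h): 360·exp(−0.04951·36) = 60.566 mg/L
Dose 4 (190 mg at t=27 h): 190·exp(−0.04951·27) = 49.911 mg/L
Dose 5 (250 mg at t=36 h): 250·exp(−0.04951·18) = 102.542 mg/L
Dose 6 (275 mg at t=45 h): 275·exp(−0.04951·9) = 176.122 mg/L
C(54) = 5.520 + 17.778 + 60.566 + 49.911 + 102.542 + 176.122 = 412.439 mg/L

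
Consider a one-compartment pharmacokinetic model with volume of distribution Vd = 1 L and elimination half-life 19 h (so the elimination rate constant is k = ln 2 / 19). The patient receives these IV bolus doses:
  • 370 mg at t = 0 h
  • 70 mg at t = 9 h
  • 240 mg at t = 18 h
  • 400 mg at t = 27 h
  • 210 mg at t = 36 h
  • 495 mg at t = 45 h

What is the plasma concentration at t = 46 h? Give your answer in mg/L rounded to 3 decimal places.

996.727 mg/L

k = ln 2 / 19 = 0.03648 per h
Dose 1 (370 mg at t=0 h): 370·exp(−0.03648·46) = 69.086 mg/L
Dose 2 (70 mg at t=9 h): 70·exp(−0.03648·37) = 18.150 mg/L
Dose 3 (240 mg at t=18 h): 240·exp(−0.03648·28) = 86.415 mg/L
Dose 4 (400 mg at t=27 h): 400·exp(−0.03648·19) = 200.000 mg/L
Dose 5 (210 mg at t=36 h): 210·exp(−0.03648·10) = 145.808 mg/L
Dose 6 (495 mg at t=45 h): 495·exp(−0.03648·1) = 477.267 mg/L
C(46) = 69.086 + 18.150 + 86.415 + 200.000 + 145.808 + 477.267 = 996.727 mg/L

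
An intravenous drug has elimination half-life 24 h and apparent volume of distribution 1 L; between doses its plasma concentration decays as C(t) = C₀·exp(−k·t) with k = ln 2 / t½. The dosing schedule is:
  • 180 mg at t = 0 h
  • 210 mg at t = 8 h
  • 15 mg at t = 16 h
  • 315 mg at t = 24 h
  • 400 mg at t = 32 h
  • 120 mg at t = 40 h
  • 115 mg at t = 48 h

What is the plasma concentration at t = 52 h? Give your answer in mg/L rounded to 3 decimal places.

k = ln 2 / 24 = 0.02888 per h
Dose 1 (180 mg at t=0 h): 180·exp(−0.02888·52) = 40.090 mg/L
Dose 2 (210 mg at t=8 h): 210·exp(−0.02888·44) = 58.929 mg/L
Dose 3 (15 mg at t=16 h): 15·exp(−0.02888·36) = 5.303 mg/L
Dose 4 (315 mg at t=24 h): 315·exp(−0.02888·28) = 140.317 mg/L
Dose 5 (400 mg at t=32 h): 400·exp(−0.02888·20) = 224.492 mg/L
Dose 6 (120 mg at t=40 h): 120·exp(−0.02888·12) = 84.853 mg/L
Dose 7 (115 mg at t=48 h): 115·exp(−0.02888·4) = 102.453 mg/L
C(52) = 40.090 + 58.929 + 5.303 + 140.317 + 224.492 + 84.853 + 102.453 = 656.438 mg/L

656.438 mg/L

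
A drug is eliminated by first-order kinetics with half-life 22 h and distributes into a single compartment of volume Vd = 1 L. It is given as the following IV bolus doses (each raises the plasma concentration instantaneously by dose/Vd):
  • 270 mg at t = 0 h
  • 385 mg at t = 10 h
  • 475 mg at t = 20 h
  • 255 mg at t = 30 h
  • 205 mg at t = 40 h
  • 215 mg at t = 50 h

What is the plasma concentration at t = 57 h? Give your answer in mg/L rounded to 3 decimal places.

681.789 mg/L

k = ln 2 / 22 = 0.03151 per h
Dose 1 (270 mg at t=0 h): 270·exp(−0.03151·57) = 44.815 mg/L
Dose 2 (385 mg at t=10 h): 385·exp(−0.03151·47) = 87.569 mg/L
Dose 3 (475 mg at t=20 h): 475·exp(−0.03151·37) = 148.053 mg/L
Dose 4 (255 mg at t=30 h): 255·exp(−0.03151·27) = 108.917 mg/L
Dose 5 (205 mg at t=40 h): 205·exp(−0.03151·17) = 119.989 mg/L
Dose 6 (215 mg at t=50 h): 215·exp(−0.03151·7) = 172.447 mg/L
C(57) = 44.815 + 87.569 + 148.053 + 108.917 + 119.989 + 172.447 = 681.789 mg/L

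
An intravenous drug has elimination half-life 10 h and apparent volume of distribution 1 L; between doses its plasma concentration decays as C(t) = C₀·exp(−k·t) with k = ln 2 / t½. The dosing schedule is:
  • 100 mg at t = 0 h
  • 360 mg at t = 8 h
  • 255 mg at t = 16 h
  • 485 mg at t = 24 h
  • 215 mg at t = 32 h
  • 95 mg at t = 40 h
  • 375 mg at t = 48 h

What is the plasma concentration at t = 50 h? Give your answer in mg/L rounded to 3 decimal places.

562.563 mg/L

k = ln 2 / 10 = 0.06931 per h
Dose 1 (100 mg at t=0 h): 100·exp(−0.06931·50) = 3.125 mg/L
Dose 2 (360 mg at t=8 h): 360·exp(−0.06931·42) = 19.587 mg/L
Dose 3 (255 mg at t=16 h): 255·exp(−0.06931·34) = 24.157 mg/L
Dose 4 (485 mg at t=24 h): 485·exp(−0.06931·26) = 79.995 mg/L
Dose 5 (215 mg at t=32 h): 215·exp(−0.06931·18) = 61.743 mg/L
Dose 6 (95 mg at t=40 h): 95·exp(−0.06931·10) = 47.500 mg/L
Dose 7 (375 mg at t=48 h): 375·exp(−0.06931·2) = 326.456 mg/L
C(50) = 3.125 + 19.587 + 24.157 + 79.995 + 61.743 + 47.500 + 326.456 = 562.563 mg/L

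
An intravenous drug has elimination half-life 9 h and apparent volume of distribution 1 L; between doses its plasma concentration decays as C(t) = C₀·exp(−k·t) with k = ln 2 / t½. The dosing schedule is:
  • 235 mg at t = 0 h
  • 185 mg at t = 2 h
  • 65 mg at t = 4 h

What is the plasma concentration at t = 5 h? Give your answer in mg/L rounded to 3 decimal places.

k = ln 2 / 9 = 0.07702 per h
Dose 1 (235 mg at t=0 h): 235·exp(−0.07702·5) = 159.893 mg/L
Dose 2 (185 mg at t=2 h): 185·exp(−0.07702·3) = 146.835 mg/L
Dose 3 (65 mg at t=4 h): 65·exp(−0.07702·1) = 60.182 mg/L
C(5) = 159.893 + 146.835 + 60.182 = 366.909 mg/L

366.909 mg/L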